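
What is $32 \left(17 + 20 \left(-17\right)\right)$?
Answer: $-10336$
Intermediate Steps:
$32 \left(17 + 20 \left(-17\right)\right) = 32 \left(17 - 340\right) = 32 \left(-323\right) = -10336$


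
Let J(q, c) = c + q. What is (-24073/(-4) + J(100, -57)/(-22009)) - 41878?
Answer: -3156949123/88036 ≈ -35860.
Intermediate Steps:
(-24073/(-4) + J(100, -57)/(-22009)) - 41878 = (-24073/(-4) + (-57 + 100)/(-22009)) - 41878 = (-24073*(-¼) + 43*(-1/22009)) - 41878 = (24073/4 - 43/22009) - 41878 = 529822485/88036 - 41878 = -3156949123/88036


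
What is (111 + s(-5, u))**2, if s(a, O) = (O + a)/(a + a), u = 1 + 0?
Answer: 310249/25 ≈ 12410.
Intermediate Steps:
u = 1
s(a, O) = (O + a)/(2*a) (s(a, O) = (O + a)/((2*a)) = (O + a)*(1/(2*a)) = (O + a)/(2*a))
(111 + s(-5, u))**2 = (111 + (1/2)*(1 - 5)/(-5))**2 = (111 + (1/2)*(-1/5)*(-4))**2 = (111 + 2/5)**2 = (557/5)**2 = 310249/25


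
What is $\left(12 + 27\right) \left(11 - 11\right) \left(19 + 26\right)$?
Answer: $0$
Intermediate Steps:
$\left(12 + 27\right) \left(11 - 11\right) \left(19 + 26\right) = 39 \cdot 0 \cdot 45 = 39 \cdot 0 = 0$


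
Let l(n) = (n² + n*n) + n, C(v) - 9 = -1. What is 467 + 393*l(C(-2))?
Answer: 53915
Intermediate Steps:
C(v) = 8 (C(v) = 9 - 1 = 8)
l(n) = n + 2*n² (l(n) = (n² + n²) + n = 2*n² + n = n + 2*n²)
467 + 393*l(C(-2)) = 467 + 393*(8*(1 + 2*8)) = 467 + 393*(8*(1 + 16)) = 467 + 393*(8*17) = 467 + 393*136 = 467 + 53448 = 53915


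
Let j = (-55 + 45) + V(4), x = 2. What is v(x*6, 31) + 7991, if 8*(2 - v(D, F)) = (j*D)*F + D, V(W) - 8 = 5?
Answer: 7852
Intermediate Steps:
V(W) = 13 (V(W) = 8 + 5 = 13)
j = 3 (j = (-55 + 45) + 13 = -10 + 13 = 3)
v(D, F) = 2 - D/8 - 3*D*F/8 (v(D, F) = 2 - ((3*D)*F + D)/8 = 2 - (3*D*F + D)/8 = 2 - (D + 3*D*F)/8 = 2 + (-D/8 - 3*D*F/8) = 2 - D/8 - 3*D*F/8)
v(x*6, 31) + 7991 = (2 - 6/4 - 3/8*2*6*31) + 7991 = (2 - ⅛*12 - 3/8*12*31) + 7991 = (2 - 3/2 - 279/2) + 7991 = -139 + 7991 = 7852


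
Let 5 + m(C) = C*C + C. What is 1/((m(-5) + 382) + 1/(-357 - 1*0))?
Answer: 357/141728 ≈ 0.0025189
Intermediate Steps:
m(C) = -5 + C + C**2 (m(C) = -5 + (C*C + C) = -5 + (C**2 + C) = -5 + (C + C**2) = -5 + C + C**2)
1/((m(-5) + 382) + 1/(-357 - 1*0)) = 1/(((-5 - 5 + (-5)**2) + 382) + 1/(-357 - 1*0)) = 1/(((-5 - 5 + 25) + 382) + 1/(-357 + 0)) = 1/((15 + 382) + 1/(-357)) = 1/(397 - 1/357) = 1/(141728/357) = 357/141728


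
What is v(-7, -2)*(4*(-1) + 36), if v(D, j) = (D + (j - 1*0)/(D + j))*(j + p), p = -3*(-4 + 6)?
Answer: 15616/9 ≈ 1735.1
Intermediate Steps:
p = -6 (p = -3*2 = -6)
v(D, j) = (-6 + j)*(D + j/(D + j)) (v(D, j) = (D + (j - 1*0)/(D + j))*(j - 6) = (D + (j + 0)/(D + j))*(-6 + j) = (D + j/(D + j))*(-6 + j) = (-6 + j)*(D + j/(D + j)))
v(-7, -2)*(4*(-1) + 36) = (((-2)**2 - 6*(-2) - 6*(-7)**2 - 7*(-2)**2 - 2*(-7)**2 - 6*(-7)*(-2))/(-7 - 2))*(4*(-1) + 36) = ((4 + 12 - 6*49 - 7*4 - 2*49 - 84)/(-9))*(-4 + 36) = -(4 + 12 - 294 - 28 - 98 - 84)/9*32 = -1/9*(-488)*32 = (488/9)*32 = 15616/9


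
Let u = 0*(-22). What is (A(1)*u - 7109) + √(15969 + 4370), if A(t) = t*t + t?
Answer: -7109 + 43*√11 ≈ -6966.4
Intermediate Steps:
u = 0
A(t) = t + t² (A(t) = t² + t = t + t²)
(A(1)*u - 7109) + √(15969 + 4370) = ((1*(1 + 1))*0 - 7109) + √(15969 + 4370) = ((1*2)*0 - 7109) + √20339 = (2*0 - 7109) + 43*√11 = (0 - 7109) + 43*√11 = -7109 + 43*√11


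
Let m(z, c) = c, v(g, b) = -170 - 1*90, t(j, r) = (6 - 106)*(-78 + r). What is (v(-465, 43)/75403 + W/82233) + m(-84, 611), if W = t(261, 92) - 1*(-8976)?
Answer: 3789125575837/6200614899 ≈ 611.09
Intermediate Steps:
t(j, r) = 7800 - 100*r (t(j, r) = -100*(-78 + r) = 7800 - 100*r)
v(g, b) = -260 (v(g, b) = -170 - 90 = -260)
W = 7576 (W = (7800 - 100*92) - 1*(-8976) = (7800 - 9200) + 8976 = -1400 + 8976 = 7576)
(v(-465, 43)/75403 + W/82233) + m(-84, 611) = (-260/75403 + 7576/82233) + 611 = 549872548/6200614899 + 611 = 3789125575837/6200614899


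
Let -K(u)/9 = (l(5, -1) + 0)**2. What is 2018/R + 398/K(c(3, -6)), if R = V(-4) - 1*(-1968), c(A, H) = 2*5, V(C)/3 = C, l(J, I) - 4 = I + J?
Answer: 15995/46944 ≈ 0.34072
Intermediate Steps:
l(J, I) = 4 + I + J (l(J, I) = 4 + (I + J) = 4 + I + J)
V(C) = 3*C
c(A, H) = 10
R = 1956 (R = 3*(-4) - 1*(-1968) = -12 + 1968 = 1956)
K(u) = -576 (K(u) = -9*((4 - 1 + 5) + 0)**2 = -9*(8 + 0)**2 = -9*8**2 = -9*64 = -576)
2018/R + 398/K(c(3, -6)) = 2018/1956 + 398/(-576) = 2018*(1/1956) + 398*(-1/576) = 1009/978 - 199/288 = 15995/46944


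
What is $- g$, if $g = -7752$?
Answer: $7752$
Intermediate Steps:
$- g = \left(-1\right) \left(-7752\right) = 7752$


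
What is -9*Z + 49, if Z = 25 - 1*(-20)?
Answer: -356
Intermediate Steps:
Z = 45 (Z = 25 + 20 = 45)
-9*Z + 49 = -9*45 + 49 = -405 + 49 = -356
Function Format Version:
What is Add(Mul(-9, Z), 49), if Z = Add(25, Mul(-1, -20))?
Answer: -356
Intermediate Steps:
Z = 45 (Z = Add(25, 20) = 45)
Add(Mul(-9, Z), 49) = Add(Mul(-9, 45), 49) = Add(-405, 49) = -356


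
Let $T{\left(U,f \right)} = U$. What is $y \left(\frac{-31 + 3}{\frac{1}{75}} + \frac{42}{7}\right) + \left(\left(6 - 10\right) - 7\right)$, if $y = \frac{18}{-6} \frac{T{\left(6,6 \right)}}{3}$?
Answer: $12553$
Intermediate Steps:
$y = -6$ ($y = \frac{18}{-6} \cdot \frac{6}{3} = 18 \left(- \frac{1}{6}\right) 6 \cdot \frac{1}{3} = \left(-3\right) 2 = -6$)
$y \left(\frac{-31 + 3}{\frac{1}{75}} + \frac{42}{7}\right) + \left(\left(6 - 10\right) - 7\right) = - 6 \left(\frac{-31 + 3}{\frac{1}{75}} + \frac{42}{7}\right) + \left(\left(6 - 10\right) - 7\right) = - 6 \left(- 28 \frac{1}{\frac{1}{75}} + 42 \cdot \frac{1}{7}\right) + \left(\left(6 - 10\right) - 7\right) = - 6 \left(\left(-28\right) 75 + 6\right) - 11 = - 6 \left(-2100 + 6\right) - 11 = \left(-6\right) \left(-2094\right) - 11 = 12564 - 11 = 12553$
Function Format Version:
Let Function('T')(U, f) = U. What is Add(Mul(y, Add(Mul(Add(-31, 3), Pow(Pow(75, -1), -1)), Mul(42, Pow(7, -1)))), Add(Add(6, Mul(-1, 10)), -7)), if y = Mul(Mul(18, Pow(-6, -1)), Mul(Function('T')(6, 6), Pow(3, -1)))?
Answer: 12553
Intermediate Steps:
y = -6 (y = Mul(Mul(18, Pow(-6, -1)), Mul(6, Pow(3, -1))) = Mul(Mul(18, Rational(-1, 6)), Mul(6, Rational(1, 3))) = Mul(-3, 2) = -6)
Add(Mul(y, Add(Mul(Add(-31, 3), Pow(Pow(75, -1), -1)), Mul(42, Pow(7, -1)))), Add(Add(6, Mul(-1, 10)), -7)) = Add(Mul(-6, Add(Mul(Add(-31, 3), Pow(Pow(75, -1), -1)), Mul(42, Pow(7, -1)))), Add(Add(6, Mul(-1, 10)), -7)) = Add(Mul(-6, Add(Mul(-28, Pow(Rational(1, 75), -1)), Mul(42, Rational(1, 7)))), Add(Add(6, -10), -7)) = Add(Mul(-6, Add(Mul(-28, 75), 6)), Add(-4, -7)) = Add(Mul(-6, Add(-2100, 6)), -11) = Add(Mul(-6, -2094), -11) = Add(12564, -11) = 12553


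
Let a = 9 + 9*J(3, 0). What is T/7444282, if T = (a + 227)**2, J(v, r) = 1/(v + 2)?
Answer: 1413721/186107050 ≈ 0.0075963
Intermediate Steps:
J(v, r) = 1/(2 + v)
a = 54/5 (a = 9 + 9/(2 + 3) = 9 + 9/5 = 54/5 ≈ 10.800)
T = 1413721/25 (T = (54/5 + 227)**2 = (1189/5)**2 = 1413721/25 ≈ 56549.)
T/7444282 = (1413721/25)/7444282 = (1413721/25)*(1/7444282) = 1413721/186107050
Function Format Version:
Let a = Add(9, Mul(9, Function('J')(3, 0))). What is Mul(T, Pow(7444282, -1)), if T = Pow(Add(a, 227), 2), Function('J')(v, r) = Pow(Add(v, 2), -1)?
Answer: Rational(1413721, 186107050) ≈ 0.0075963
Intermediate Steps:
Function('J')(v, r) = Pow(Add(2, v), -1)
a = Rational(54, 5) (a = Add(9, Mul(9, Pow(Add(2, 3), -1))) = Add(9, Mul(9, Pow(5, -1))) = Add(9, Mul(9, Rational(1, 5))) = Add(9, Rational(9, 5)) = Rational(54, 5) ≈ 10.800)
T = Rational(1413721, 25) (T = Pow(Add(Rational(54, 5), 227), 2) = Pow(Rational(1189, 5), 2) = Rational(1413721, 25) ≈ 56549.)
Mul(T, Pow(7444282, -1)) = Mul(Rational(1413721, 25), Pow(7444282, -1)) = Mul(Rational(1413721, 25), Rational(1, 7444282)) = Rational(1413721, 186107050)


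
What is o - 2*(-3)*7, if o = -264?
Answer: -222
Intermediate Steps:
o - 2*(-3)*7 = -264 - 2*(-3)*7 = -264 + 6*7 = -264 + 42 = -222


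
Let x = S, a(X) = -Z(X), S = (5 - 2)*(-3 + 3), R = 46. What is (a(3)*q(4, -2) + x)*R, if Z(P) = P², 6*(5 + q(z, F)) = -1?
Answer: 2139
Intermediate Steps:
q(z, F) = -31/6 (q(z, F) = -5 + (⅙)*(-1) = -5 - ⅙ = -31/6)
S = 0 (S = 3*0 = 0)
a(X) = -X²
x = 0
(a(3)*q(4, -2) + x)*R = (-1*3²*(-31/6) + 0)*46 = (-1*9*(-31/6) + 0)*46 = (-9*(-31/6) + 0)*46 = (93/2 + 0)*46 = (93/2)*46 = 2139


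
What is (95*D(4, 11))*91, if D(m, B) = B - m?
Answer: 60515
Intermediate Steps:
(95*D(4, 11))*91 = (95*(11 - 1*4))*91 = (95*(11 - 4))*91 = (95*7)*91 = 665*91 = 60515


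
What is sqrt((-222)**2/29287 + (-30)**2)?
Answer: 12*sqrt(5370825782)/29287 ≈ 30.028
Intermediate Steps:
sqrt((-222)**2/29287 + (-30)**2) = sqrt(49284*(1/29287) + 900) = sqrt(49284/29287 + 900) = sqrt(26407584/29287) = 12*sqrt(5370825782)/29287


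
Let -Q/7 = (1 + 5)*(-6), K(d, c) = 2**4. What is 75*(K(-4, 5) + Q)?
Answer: 20100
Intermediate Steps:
K(d, c) = 16
Q = 252 (Q = -7*(1 + 5)*(-6) = -42*(-6) = -7*(-36) = 252)
75*(K(-4, 5) + Q) = 75*(16 + 252) = 75*268 = 20100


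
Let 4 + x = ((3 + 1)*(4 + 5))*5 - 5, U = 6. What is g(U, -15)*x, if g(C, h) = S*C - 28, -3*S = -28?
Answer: 4788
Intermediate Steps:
S = 28/3 (S = -⅓*(-28) = 28/3 ≈ 9.3333)
g(C, h) = -28 + 28*C/3 (g(C, h) = 28*C/3 - 28 = -28 + 28*C/3)
x = 171 (x = -4 + (((3 + 1)*(4 + 5))*5 - 5) = -4 + ((4*9)*5 - 5) = -4 + (36*5 - 5) = -4 + (180 - 5) = -4 + 175 = 171)
g(U, -15)*x = (-28 + (28/3)*6)*171 = (-28 + 56)*171 = 28*171 = 4788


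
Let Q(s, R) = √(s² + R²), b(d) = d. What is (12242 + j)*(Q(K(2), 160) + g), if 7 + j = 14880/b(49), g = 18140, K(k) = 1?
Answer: 11145125300/49 + 614395*√25601/49 ≈ 2.2946e+8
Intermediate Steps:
Q(s, R) = √(R² + s²)
j = 14537/49 (j = -7 + 14880/49 = 14537/49 ≈ 296.67)
(12242 + j)*(Q(K(2), 160) + g) = (12242 + 14537/49)*(√(160² + 1²) + 18140) = 614395*(√(25600 + 1) + 18140)/49 = 614395*(√25601 + 18140)/49 = 614395*(18140 + √25601)/49 = 11145125300/49 + 614395*√25601/49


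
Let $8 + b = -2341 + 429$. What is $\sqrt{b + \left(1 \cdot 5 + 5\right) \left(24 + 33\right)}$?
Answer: $15 i \sqrt{6} \approx 36.742 i$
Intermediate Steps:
$b = -1920$ ($b = -8 + \left(-2341 + 429\right) = -8 - 1912 = -1920$)
$\sqrt{b + \left(1 \cdot 5 + 5\right) \left(24 + 33\right)} = \sqrt{-1920 + \left(1 \cdot 5 + 5\right) \left(24 + 33\right)} = \sqrt{-1920 + \left(5 + 5\right) 57} = \sqrt{-1920 + 10 \cdot 57} = \sqrt{-1920 + 570} = \sqrt{-1350} = 15 i \sqrt{6}$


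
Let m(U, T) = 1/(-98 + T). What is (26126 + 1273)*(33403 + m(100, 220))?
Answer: 111655500633/122 ≈ 9.1521e+8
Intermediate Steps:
(26126 + 1273)*(33403 + m(100, 220)) = (26126 + 1273)*(33403 + 1/(-98 + 220)) = 27399*(33403 + 1/122) = 27399*(4075167/122) = 111655500633/122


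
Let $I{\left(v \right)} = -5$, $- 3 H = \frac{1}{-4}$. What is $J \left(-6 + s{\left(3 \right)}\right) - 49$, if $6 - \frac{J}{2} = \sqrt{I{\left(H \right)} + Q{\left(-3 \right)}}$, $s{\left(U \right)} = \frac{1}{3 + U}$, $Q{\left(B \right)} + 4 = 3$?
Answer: $-119 + \frac{35 i \sqrt{6}}{3} \approx -119.0 + 28.577 i$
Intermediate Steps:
$Q{\left(B \right)} = -1$ ($Q{\left(B \right)} = -4 + 3 = -1$)
$H = \frac{1}{12}$ ($H = - \frac{1}{3 \left(-4\right)} = \left(- \frac{1}{3}\right) \left(- \frac{1}{4}\right) = \frac{1}{12} \approx 0.083333$)
$J = 12 - 2 i \sqrt{6}$ ($J = 12 - 2 \sqrt{-5 - 1} = 12 - 2 \sqrt{-6} = 12 - 2 i \sqrt{6} \approx 12.0 - 4.899 i$)
$J \left(-6 + s{\left(3 \right)}\right) - 49 = \left(12 - 2 i \sqrt{6}\right) \left(-6 + \frac{1}{3 + 3}\right) - 49 = \left(12 - 2 i \sqrt{6}\right) \left(-6 + \frac{1}{6}\right) - 49 = \left(12 - 2 i \sqrt{6}\right) \left(- \frac{35}{6}\right) - 49 = \left(-70 + \frac{35 i \sqrt{6}}{3}\right) - 49 = -119 + \frac{35 i \sqrt{6}}{3}$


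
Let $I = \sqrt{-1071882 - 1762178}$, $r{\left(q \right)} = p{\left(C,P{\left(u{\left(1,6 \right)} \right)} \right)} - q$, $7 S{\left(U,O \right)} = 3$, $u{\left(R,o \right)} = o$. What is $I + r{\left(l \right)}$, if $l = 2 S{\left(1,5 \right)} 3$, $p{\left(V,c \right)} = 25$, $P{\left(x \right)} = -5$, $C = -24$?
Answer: $\frac{157}{7} + 2 i \sqrt{708515} \approx 22.429 + 1683.5 i$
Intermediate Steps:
$S{\left(U,O \right)} = \frac{3}{7}$ ($S{\left(U,O \right)} = \frac{1}{7} \cdot 3 = \frac{3}{7}$)
$l = \frac{18}{7}$ ($l = 2 \cdot \frac{3}{7} \cdot 3 = \frac{6}{7} \cdot 3 = \frac{18}{7} \approx 2.5714$)
$r{\left(q \right)} = 25 - q$
$I = 2 i \sqrt{708515}$ ($I = \sqrt{-2834060} = 2 i \sqrt{708515} \approx 1683.5 i$)
$I + r{\left(l \right)} = 2 i \sqrt{708515} + \left(25 - \frac{18}{7}\right) = 2 i \sqrt{708515} + \frac{157}{7} = \frac{157}{7} + 2 i \sqrt{708515}$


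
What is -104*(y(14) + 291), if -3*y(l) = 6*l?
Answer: -27352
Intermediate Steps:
y(l) = -2*l
-104*(y(14) + 291) = -104*(-2*14 + 291) = -104*(-28 + 291) = -104*263 = -27352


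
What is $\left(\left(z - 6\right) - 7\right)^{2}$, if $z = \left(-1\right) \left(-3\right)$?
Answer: $100$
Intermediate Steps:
$z = 3$
$\left(\left(z - 6\right) - 7\right)^{2} = \left(\left(3 - 6\right) - 7\right)^{2} = \left(-3 - 7\right)^{2} = \left(-10\right)^{2} = 100$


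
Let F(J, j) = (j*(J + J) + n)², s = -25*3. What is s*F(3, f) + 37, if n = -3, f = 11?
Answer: -297638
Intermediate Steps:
s = -75
F(J, j) = (-3 + 2*J*j)² (F(J, j) = (j*(J + J) - 3)² = (j*(2*J) - 3)² = (2*J*j - 3)² = (-3 + 2*J*j)²)
s*F(3, f) + 37 = -75*(-3 + 2*3*11)² + 37 = -75*(-3 + 66)² + 37 = -75*63² + 37 = -75*3969 + 37 = -297675 + 37 = -297638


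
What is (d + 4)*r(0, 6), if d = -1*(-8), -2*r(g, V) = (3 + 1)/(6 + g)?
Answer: -4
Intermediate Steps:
r(g, V) = -2/(6 + g) (r(g, V) = -(3 + 1)/(2*(6 + g)) = -2/(6 + g))
d = 8
(d + 4)*r(0, 6) = (8 + 4)*(-2/(6 + 0)) = 12*(-2/6) = 12*(-2*1/6) = 12*(-1/3) = -4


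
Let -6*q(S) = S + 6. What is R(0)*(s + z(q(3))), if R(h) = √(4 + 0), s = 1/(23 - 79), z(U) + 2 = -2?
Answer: -225/28 ≈ -8.0357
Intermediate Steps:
q(S) = -1 - S/6 (q(S) = -(S + 6)/6 = -(6 + S)/6 = -1 - S/6)
z(U) = -4 (z(U) = -2 - 2 = -4)
s = -1/56 (s = 1/(-56) = -1/56 ≈ -0.017857)
R(h) = 2 (R(h) = √4 = 2)
R(0)*(s + z(q(3))) = 2*(-1/56 - 4) = 2*(-225/56) = -225/28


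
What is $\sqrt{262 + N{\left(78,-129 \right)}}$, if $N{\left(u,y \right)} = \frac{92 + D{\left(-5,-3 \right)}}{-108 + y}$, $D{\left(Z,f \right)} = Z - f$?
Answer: $\frac{2 \sqrt{408193}}{79} \approx 16.175$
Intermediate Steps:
$N{\left(u,y \right)} = \frac{90}{-108 + y}$ ($N{\left(u,y \right)} = \frac{92 - 2}{-108 + y} = \frac{90}{-108 + y}$)
$\sqrt{262 + N{\left(78,-129 \right)}} = \sqrt{262 + \frac{90}{-108 - 129}} = \sqrt{262 + \frac{90}{-237}} = \sqrt{262 + 90 \left(- \frac{1}{237}\right)} = \sqrt{262 - \frac{30}{79}} = \sqrt{\frac{20668}{79}} = \frac{2 \sqrt{408193}}{79}$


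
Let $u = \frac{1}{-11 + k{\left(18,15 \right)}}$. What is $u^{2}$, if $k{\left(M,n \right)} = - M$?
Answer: $\frac{1}{841} \approx 0.0011891$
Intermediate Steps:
$u = - \frac{1}{29}$ ($u = \frac{1}{-11 - 18} = \frac{1}{-29} = - \frac{1}{29} \approx -0.034483$)
$u^{2} = \left(- \frac{1}{29}\right)^{2} = \frac{1}{841}$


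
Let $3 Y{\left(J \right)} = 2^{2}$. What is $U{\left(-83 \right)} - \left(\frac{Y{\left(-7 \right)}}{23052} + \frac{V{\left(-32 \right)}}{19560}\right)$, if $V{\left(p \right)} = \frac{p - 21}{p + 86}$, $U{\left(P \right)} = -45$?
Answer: $- \frac{91306682347}{2029037040} \approx -45.0$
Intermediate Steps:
$Y{\left(J \right)} = \frac{4}{3}$ ($Y{\left(J \right)} = \frac{2^{2}}{3} = \frac{1}{3} \cdot 4 = \frac{4}{3}$)
$V{\left(p \right)} = \frac{-21 + p}{86 + p}$
$U{\left(-83 \right)} - \left(\frac{Y{\left(-7 \right)}}{23052} + \frac{V{\left(-32 \right)}}{19560}\right) = -45 - \left(\frac{4}{3 \cdot 23052} + \frac{\frac{1}{86 - 32} \left(-21 - 32\right)}{19560}\right) = -45 - \left(\frac{4}{3} \cdot \frac{1}{23052} + \frac{1}{54} \left(-53\right) \frac{1}{19560}\right) = -45 - \left(\frac{1}{17289} + \frac{1}{54} \left(-53\right) \frac{1}{19560}\right) = -45 - \left(\frac{1}{17289} - \frac{53}{1056240}\right) = -45 - \frac{15547}{2029037040} = - \frac{91306682347}{2029037040}$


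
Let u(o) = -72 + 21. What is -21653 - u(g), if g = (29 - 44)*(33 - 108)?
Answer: -21602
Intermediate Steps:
g = 1125 (g = -15*(-75) = 1125)
u(o) = -51
-21653 - u(g) = -21653 - 1*(-51) = -21653 + 51 = -21602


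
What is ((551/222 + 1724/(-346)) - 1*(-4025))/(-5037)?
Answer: -154488109/193451022 ≈ -0.79859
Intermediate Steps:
((551/222 + 1724/(-346)) - 1*(-4025))/(-5037) = ((551*(1/222) + 1724*(-1/346)) + 4025)*(-1/5037) = ((551/222 - 862/173) + 4025)*(-1/5037) = (-96041/38406 + 4025)*(-1/5037) = (154488109/38406)*(-1/5037) = -154488109/193451022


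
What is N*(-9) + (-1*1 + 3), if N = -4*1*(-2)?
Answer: -70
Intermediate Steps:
N = 8 (N = -4*(-2) = 8)
N*(-9) + (-1*1 + 3) = 8*(-9) + (-1*1 + 3) = -72 + (-1 + 3) = -72 + 2 = -70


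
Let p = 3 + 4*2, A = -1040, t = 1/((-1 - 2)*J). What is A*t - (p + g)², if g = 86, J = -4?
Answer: -28487/3 ≈ -9495.7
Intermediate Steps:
t = 1/12 (t = 1/((-1 - 2)*(-4)) = 1/(-3*(-4)) = 1/12 ≈ 0.083333)
p = 11 (p = 3 + 8 = 11)
A*t - (p + g)² = -1040*1/12 - (11 + 86)² = -260/3 - 1*97² = -260/3 - 1*9409 = -260/3 - 9409 = -28487/3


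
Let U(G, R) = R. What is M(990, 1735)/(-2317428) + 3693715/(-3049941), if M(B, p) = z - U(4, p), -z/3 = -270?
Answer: -2852365789865/2356006223916 ≈ -1.2107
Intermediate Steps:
z = 810 (z = -3*(-270) = 810)
M(B, p) = 810 - p
M(990, 1735)/(-2317428) + 3693715/(-3049941) = (810 - 1*1735)/(-2317428) + 3693715/(-3049941) = (810 - 1735)*(-1/2317428) + 3693715*(-1/3049941) = -925*(-1/2317428) - 3693715/3049941 = 925/2317428 - 3693715/3049941 = -2852365789865/2356006223916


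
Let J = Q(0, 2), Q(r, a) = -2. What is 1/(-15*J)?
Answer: 1/30 ≈ 0.033333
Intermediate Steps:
J = -2
1/(-15*J) = 1/(-15*(-2)) = 1/(-1*(-30)) = 1/30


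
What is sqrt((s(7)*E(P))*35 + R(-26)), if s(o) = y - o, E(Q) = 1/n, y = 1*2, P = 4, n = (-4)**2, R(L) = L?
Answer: I*sqrt(591)/4 ≈ 6.0776*I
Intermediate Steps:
n = 16
y = 2
E(Q) = 1/16
s(o) = 2 - o
sqrt((s(7)*E(P))*35 + R(-26)) = sqrt(((2 - 1*7)*(1/16))*35 - 26) = sqrt(((2 - 7)*(1/16))*35 - 26) = sqrt(-5*1/16*35 - 26) = sqrt(-5/16*35 - 26) = sqrt(-175/16 - 26) = sqrt(-591/16) = I*sqrt(591)/4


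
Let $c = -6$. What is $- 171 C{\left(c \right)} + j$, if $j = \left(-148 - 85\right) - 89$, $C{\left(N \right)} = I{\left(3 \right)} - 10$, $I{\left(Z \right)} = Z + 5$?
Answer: $20$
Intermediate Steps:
$I{\left(Z \right)} = 5 + Z$
$C{\left(N \right)} = -2$ ($C{\left(N \right)} = \left(5 + 3\right) - 10 = 8 - 10 = -2$)
$j = -322$ ($j = -233 - 89 = -322$)
$- 171 C{\left(c \right)} + j = \left(-171\right) \left(-2\right) - 322 = 342 - 322 = 20$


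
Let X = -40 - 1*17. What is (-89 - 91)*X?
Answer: 10260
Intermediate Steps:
X = -57 (X = -40 - 17 = -57)
(-89 - 91)*X = (-89 - 91)*(-57) = -180*(-57) = 10260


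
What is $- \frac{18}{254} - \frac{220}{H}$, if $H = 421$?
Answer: $- \frac{31729}{53467} \approx -0.59343$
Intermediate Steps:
$- \frac{18}{254} - \frac{220}{H} = - \frac{18}{254} - \frac{220}{421} = \left(-18\right) \frac{1}{254} - \frac{220}{421} = - \frac{9}{127} - \frac{220}{421} = - \frac{31729}{53467}$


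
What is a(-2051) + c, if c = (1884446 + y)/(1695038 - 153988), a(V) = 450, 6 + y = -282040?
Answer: 13901498/30821 ≈ 451.04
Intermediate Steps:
y = -282046 (y = -6 - 282040 = -282046)
c = 32048/30821 (c = (1884446 - 282046)/(1695038 - 153988) = 1602400/1541050 = 1602400*(1/1541050) = 32048/30821 ≈ 1.0398)
a(-2051) + c = 450 + 32048/30821 = 13901498/30821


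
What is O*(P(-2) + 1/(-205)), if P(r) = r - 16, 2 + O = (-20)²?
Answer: -1469018/205 ≈ -7165.9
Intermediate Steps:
O = 398 (O = -2 + (-20)² = -2 + 400 = 398)
P(r) = -16 + r
O*(P(-2) + 1/(-205)) = 398*((-16 - 2) + 1/(-205)) = 398*(-18 - 1/205) = 398*(-3691/205) = -1469018/205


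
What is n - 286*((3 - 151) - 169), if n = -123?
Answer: 90539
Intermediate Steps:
n - 286*((3 - 151) - 169) = -123 - 286*((3 - 151) - 169) = -123 - 286*(-148 - 169) = -123 - 286*(-317) = -123 + 90662 = 90539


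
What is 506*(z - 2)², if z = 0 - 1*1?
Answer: 4554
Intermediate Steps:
z = -1 (z = 0 - 1 = -1)
506*(z - 2)² = 506*(-1 - 2)² = 506*(-3)² = 506*9 = 4554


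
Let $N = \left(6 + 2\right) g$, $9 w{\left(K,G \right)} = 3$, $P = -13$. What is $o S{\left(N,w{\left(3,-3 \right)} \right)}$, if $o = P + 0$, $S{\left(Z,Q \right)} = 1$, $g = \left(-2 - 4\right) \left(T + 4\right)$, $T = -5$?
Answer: $-13$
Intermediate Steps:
$w{\left(K,G \right)} = \frac{1}{3}$ ($w{\left(K,G \right)} = \frac{1}{9} \cdot 3 = \frac{1}{3}$)
$g = 6$ ($g = \left(-2 - 4\right) \left(-5 + 4\right) = \left(-6\right) \left(-1\right) = 6$)
$N = 48$ ($N = \left(6 + 2\right) 6 = 8 \cdot 6 = 48$)
$o = -13$ ($o = -13 + 0 = -13$)
$o S{\left(N,w{\left(3,-3 \right)} \right)} = \left(-13\right) 1 = -13$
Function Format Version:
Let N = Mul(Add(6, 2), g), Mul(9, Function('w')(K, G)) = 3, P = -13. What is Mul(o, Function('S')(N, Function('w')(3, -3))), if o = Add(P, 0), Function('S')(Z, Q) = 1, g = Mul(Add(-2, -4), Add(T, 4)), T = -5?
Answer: -13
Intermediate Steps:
Function('w')(K, G) = Rational(1, 3) (Function('w')(K, G) = Mul(Rational(1, 9), 3) = Rational(1, 3))
g = 6 (g = Mul(Add(-2, -4), Add(-5, 4)) = Mul(-6, -1) = 6)
N = 48 (N = Mul(Add(6, 2), 6) = Mul(8, 6) = 48)
o = -13 (o = Add(-13, 0) = -13)
Mul(o, Function('S')(N, Function('w')(3, -3))) = Mul(-13, 1) = -13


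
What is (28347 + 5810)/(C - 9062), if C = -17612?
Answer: -34157/26674 ≈ -1.2805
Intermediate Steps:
(28347 + 5810)/(C - 9062) = (28347 + 5810)/(-17612 - 9062) = 34157/(-26674) = 34157*(-1/26674) = -34157/26674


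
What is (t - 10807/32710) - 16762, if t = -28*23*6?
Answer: -674687267/32710 ≈ -20626.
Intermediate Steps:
t = -3864 (t = -644*6 = -3864)
(t - 10807/32710) - 16762 = (-3864 - 10807/32710) - 16762 = -126402247/32710 - 16762 = -674687267/32710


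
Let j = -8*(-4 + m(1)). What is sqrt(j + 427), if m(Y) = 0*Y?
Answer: 3*sqrt(51) ≈ 21.424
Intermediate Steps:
m(Y) = 0
j = 32 (j = -8*(-4 + 0) = -8*(-4) = 32)
sqrt(j + 427) = sqrt(32 + 427) = sqrt(459) = 3*sqrt(51)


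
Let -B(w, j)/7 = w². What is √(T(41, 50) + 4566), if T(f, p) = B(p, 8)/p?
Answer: 2*√1054 ≈ 64.931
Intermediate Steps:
B(w, j) = -7*w²
T(f, p) = -7*p (T(f, p) = (-7*p²)/p = -7*p)
√(T(41, 50) + 4566) = √(-7*50 + 4566) = √(-350 + 4566) = √4216 = 2*√1054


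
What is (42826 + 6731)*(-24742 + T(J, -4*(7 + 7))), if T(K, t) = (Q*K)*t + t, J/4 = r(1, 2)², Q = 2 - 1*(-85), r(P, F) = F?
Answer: -5091981750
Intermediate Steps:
Q = 87 (Q = 2 + 85 = 87)
J = 16 (J = 4*2² = 4*4 = 16)
T(K, t) = t + 87*K*t (T(K, t) = (87*K)*t + t = 87*K*t + t = t + 87*K*t)
(42826 + 6731)*(-24742 + T(J, -4*(7 + 7))) = (42826 + 6731)*(-24742 + (-4*(7 + 7))*(1 + 87*16)) = 49557*(-24742 + (-4*14)*(1 + 1392)) = 49557*(-24742 - 56*1393) = 49557*(-24742 - 78008) = 49557*(-102750) = -5091981750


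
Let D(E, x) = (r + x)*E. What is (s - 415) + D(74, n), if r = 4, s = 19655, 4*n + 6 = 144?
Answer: 22089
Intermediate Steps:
n = 69/2 (n = -3/2 + (¼)*144 = -3/2 + 36 = 69/2 ≈ 34.500)
D(E, x) = E*(4 + x) (D(E, x) = (4 + x)*E = E*(4 + x))
(s - 415) + D(74, n) = (19655 - 415) + 74*(4 + 69/2) = 19240 + 74*(77/2) = 19240 + 2849 = 22089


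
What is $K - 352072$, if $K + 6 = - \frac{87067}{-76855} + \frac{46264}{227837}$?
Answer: $- \frac{6165007667001731}{17510412635} \approx -3.5208 \cdot 10^{5}$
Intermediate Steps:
$K = - \frac{81669772011}{17510412635}$ ($K = -6 + \left(- \frac{87067}{-76855} + \frac{46264}{227837}\right) = -6 + \left(\left(-87067\right) \left(- \frac{1}{76855}\right) + 46264 \cdot \frac{1}{227837}\right) = -6 + \left(\frac{87067}{76855} + \frac{46264}{227837}\right) = -6 + \frac{23392703799}{17510412635} = - \frac{81669772011}{17510412635} \approx -4.6641$)
$K - 352072 = - \frac{81669772011}{17510412635} - 352072 = - \frac{6165007667001731}{17510412635}$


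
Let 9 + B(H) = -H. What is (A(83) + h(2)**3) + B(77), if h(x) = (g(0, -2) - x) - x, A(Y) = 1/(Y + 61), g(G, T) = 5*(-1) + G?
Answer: -117359/144 ≈ -814.99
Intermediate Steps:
g(G, T) = -5 + G
A(Y) = 1/(61 + Y)
h(x) = -5 - 2*x (h(x) = ((-5 + 0) - x) - x = (-5 - x) - x = -5 - 2*x)
B(H) = -9 - H
(A(83) + h(2)**3) + B(77) = (1/(61 + 83) + (-5 - 2*2)**3) + (-9 - 1*77) = (1/144 + (-5 - 4)**3) + (-9 - 77) = (1/144 + (-9)**3) - 86 = (1/144 - 729) - 86 = -104975/144 - 86 = -117359/144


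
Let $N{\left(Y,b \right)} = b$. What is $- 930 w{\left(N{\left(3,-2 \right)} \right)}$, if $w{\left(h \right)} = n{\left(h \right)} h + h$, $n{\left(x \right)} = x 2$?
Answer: $-5580$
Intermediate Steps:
$n{\left(x \right)} = 2 x$
$w{\left(h \right)} = h + 2 h^{2}$ ($w{\left(h \right)} = 2 h h + h = 2 h^{2} + h = h + 2 h^{2}$)
$- 930 w{\left(N{\left(3,-2 \right)} \right)} = - 930 \left(- 2 \left(1 + 2 \left(-2\right)\right)\right) = - 930 \left(- 2 \left(1 - 4\right)\right) = - 930 \left(\left(-2\right) \left(-3\right)\right) = \left(-930\right) 6 = -5580$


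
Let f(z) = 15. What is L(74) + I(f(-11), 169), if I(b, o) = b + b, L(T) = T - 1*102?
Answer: 2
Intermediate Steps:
L(T) = -102 + T (L(T) = T - 102 = -102 + T)
I(b, o) = 2*b
L(74) + I(f(-11), 169) = (-102 + 74) + 2*15 = -28 + 30 = 2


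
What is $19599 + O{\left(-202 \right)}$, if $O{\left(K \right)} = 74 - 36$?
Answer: $19637$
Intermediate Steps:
$O{\left(K \right)} = 38$
$19599 + O{\left(-202 \right)} = 19599 + 38 = 19637$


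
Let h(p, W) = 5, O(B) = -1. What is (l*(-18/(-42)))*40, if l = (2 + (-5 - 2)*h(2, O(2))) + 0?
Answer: -3960/7 ≈ -565.71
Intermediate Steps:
l = -33 (l = (2 + (-5 - 2)*5) + 0 = (2 - 7*5) + 0 = (2 - 35) + 0 = -33 + 0 = -33)
(l*(-18/(-42)))*40 = -(-594)/(-42)*40 = -(-594)*(-1)/42*40 = -33*3/7*40 = -99/7*40 = -3960/7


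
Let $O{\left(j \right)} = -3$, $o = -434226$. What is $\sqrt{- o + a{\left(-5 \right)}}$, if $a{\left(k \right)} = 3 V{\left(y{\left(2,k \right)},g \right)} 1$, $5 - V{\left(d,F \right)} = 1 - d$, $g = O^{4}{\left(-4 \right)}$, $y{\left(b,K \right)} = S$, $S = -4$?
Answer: $\sqrt{434226} \approx 658.96$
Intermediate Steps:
$y{\left(b,K \right)} = -4$
$g = 81$ ($g = \left(-3\right)^{4} = 81$)
$V{\left(d,F \right)} = 4 + d$ ($V{\left(d,F \right)} = 5 - \left(1 - d\right) = 5 + \left(-1 + d\right) = 4 + d$)
$a{\left(k \right)} = 0$ ($a{\left(k \right)} = 3 \left(4 - 4\right) 1 = 3 \cdot 0 \cdot 1 = 0 \cdot 1 = 0$)
$\sqrt{- o + a{\left(-5 \right)}} = \sqrt{\left(-1\right) \left(-434226\right) + 0} = \sqrt{434226 + 0} = \sqrt{434226}$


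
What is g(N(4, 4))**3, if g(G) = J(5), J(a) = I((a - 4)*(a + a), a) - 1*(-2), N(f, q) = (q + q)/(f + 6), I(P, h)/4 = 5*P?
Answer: 8242408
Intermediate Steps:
I(P, h) = 20*P (I(P, h) = 4*(5*P) = 20*P)
N(f, q) = 2*q/(6 + f) (N(f, q) = (2*q)/(6 + f) = 2*q/(6 + f))
J(a) = 2 + 40*a*(-4 + a) (J(a) = 20*((a - 4)*(a + a)) - 1*(-2) = 20*((-4 + a)*(2*a)) + 2 = 20*(2*a*(-4 + a)) + 2 = 40*a*(-4 + a) + 2 = 2 + 40*a*(-4 + a))
g(G) = 202 (g(G) = 2 + 40*5*(-4 + 5) = 2 + 40*5*1 = 2 + 200 = 202)
g(N(4, 4))**3 = 202**3 = 8242408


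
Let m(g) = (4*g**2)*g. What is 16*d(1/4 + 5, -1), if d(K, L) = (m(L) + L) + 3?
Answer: -32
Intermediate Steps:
m(g) = 4*g**3
d(K, L) = 3 + L + 4*L**3 (d(K, L) = (4*L**3 + L) + 3 = (L + 4*L**3) + 3 = 3 + L + 4*L**3)
16*d(1/4 + 5, -1) = 16*(3 - 1 + 4*(-1)**3) = 16*(3 - 1 + 4*(-1)) = 16*(3 - 1 - 4) = 16*(-2) = -32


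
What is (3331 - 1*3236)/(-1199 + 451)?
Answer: -95/748 ≈ -0.12701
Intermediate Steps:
(3331 - 1*3236)/(-1199 + 451) = (3331 - 3236)/(-748) = 95*(-1/748) = -95/748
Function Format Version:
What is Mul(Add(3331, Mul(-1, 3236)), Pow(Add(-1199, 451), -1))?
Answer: Rational(-95, 748) ≈ -0.12701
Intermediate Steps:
Mul(Add(3331, Mul(-1, 3236)), Pow(Add(-1199, 451), -1)) = Mul(Add(3331, -3236), Pow(-748, -1)) = Mul(95, Rational(-1, 748)) = Rational(-95, 748)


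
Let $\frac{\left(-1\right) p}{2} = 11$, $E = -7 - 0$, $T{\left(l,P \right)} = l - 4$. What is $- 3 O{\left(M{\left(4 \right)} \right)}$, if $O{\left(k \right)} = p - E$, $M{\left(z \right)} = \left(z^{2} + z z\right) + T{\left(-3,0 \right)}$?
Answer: $45$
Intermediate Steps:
$T{\left(l,P \right)} = -4 + l$
$M{\left(z \right)} = -7 + 2 z^{2}$ ($M{\left(z \right)} = \left(z^{2} + z z\right) - 7 = \left(z^{2} + z^{2}\right) - 7 = 2 z^{2} - 7 = -7 + 2 z^{2}$)
$E = -7$ ($E = -7 + 0 = -7$)
$p = -22$ ($p = \left(-2\right) 11 = -22$)
$O{\left(k \right)} = -15$ ($O{\left(k \right)} = -22 - -7 = -22 + 7 = -15$)
$- 3 O{\left(M{\left(4 \right)} \right)} = \left(-3\right) \left(-15\right) = 45$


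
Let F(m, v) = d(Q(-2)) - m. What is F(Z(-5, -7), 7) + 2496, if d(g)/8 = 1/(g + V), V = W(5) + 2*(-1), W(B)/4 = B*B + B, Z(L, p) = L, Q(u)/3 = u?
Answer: 35015/14 ≈ 2501.1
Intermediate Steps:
Q(u) = 3*u
W(B) = 4*B + 4*B² (W(B) = 4*(B*B + B) = 4*(B² + B) = 4*(B + B²) = 4*B + 4*B²)
V = 118 (V = 4*5*(1 + 5) + 2*(-1) = 4*5*6 - 2 = 120 - 2 = 118)
d(g) = 8/(118 + g) (d(g) = 8/(g + 118) = 8/(118 + g))
F(m, v) = 1/14 - m (F(m, v) = 8/(118 + 3*(-2)) - m = 8/(118 - 6) - m = 8/112 - m = 8*(1/112) - m = 1/14 - m)
F(Z(-5, -7), 7) + 2496 = (1/14 - 1*(-5)) + 2496 = (1/14 + 5) + 2496 = 71/14 + 2496 = 35015/14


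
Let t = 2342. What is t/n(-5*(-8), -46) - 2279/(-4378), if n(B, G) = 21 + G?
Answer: -10196301/109450 ≈ -93.159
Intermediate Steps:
t/n(-5*(-8), -46) - 2279/(-4378) = 2342/(21 - 46) - 2279/(-4378) = 2342/(-25) - 2279*(-1/4378) = 2342*(-1/25) + 2279/4378 = -2342/25 + 2279/4378 = -10196301/109450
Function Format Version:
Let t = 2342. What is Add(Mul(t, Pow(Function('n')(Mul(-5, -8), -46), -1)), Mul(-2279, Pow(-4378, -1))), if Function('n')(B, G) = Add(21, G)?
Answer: Rational(-10196301, 109450) ≈ -93.159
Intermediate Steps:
Add(Mul(t, Pow(Function('n')(Mul(-5, -8), -46), -1)), Mul(-2279, Pow(-4378, -1))) = Add(Mul(2342, Pow(Add(21, -46), -1)), Mul(-2279, Pow(-4378, -1))) = Add(Mul(2342, Pow(-25, -1)), Mul(-2279, Rational(-1, 4378))) = Add(Mul(2342, Rational(-1, 25)), Rational(2279, 4378)) = Add(Rational(-2342, 25), Rational(2279, 4378)) = Rational(-10196301, 109450)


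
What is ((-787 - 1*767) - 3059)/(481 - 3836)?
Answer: 4613/3355 ≈ 1.3750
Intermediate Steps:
((-787 - 1*767) - 3059)/(481 - 3836) = ((-787 - 767) - 3059)/(-3355) = (-1554 - 3059)*(-1/3355) = -4613*(-1/3355) = 4613/3355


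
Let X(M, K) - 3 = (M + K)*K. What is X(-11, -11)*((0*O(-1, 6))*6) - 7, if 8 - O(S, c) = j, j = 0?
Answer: -7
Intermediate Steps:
O(S, c) = 8 (O(S, c) = 8 - 1*0 = 8 + 0 = 8)
X(M, K) = 3 + K*(K + M) (X(M, K) = 3 + (M + K)*K = 3 + (K + M)*K = 3 + K*(K + M))
X(-11, -11)*((0*O(-1, 6))*6) - 7 = (3 + (-11)**2 - 11*(-11))*((0*8)*6) - 7 = (3 + 121 + 121)*(0*6) - 7 = 245*0 - 7 = 0 - 7 = -7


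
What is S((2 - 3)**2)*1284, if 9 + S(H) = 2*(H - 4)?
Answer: -19260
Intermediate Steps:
S(H) = -17 + 2*H (S(H) = -9 + 2*(H - 4) = -9 + 2*(-4 + H) = -9 + (-8 + 2*H) = -17 + 2*H)
S((2 - 3)**2)*1284 = (-17 + 2*(2 - 3)**2)*1284 = (-17 + 2*(-1)**2)*1284 = (-17 + 2*1)*1284 = (-17 + 2)*1284 = -15*1284 = -19260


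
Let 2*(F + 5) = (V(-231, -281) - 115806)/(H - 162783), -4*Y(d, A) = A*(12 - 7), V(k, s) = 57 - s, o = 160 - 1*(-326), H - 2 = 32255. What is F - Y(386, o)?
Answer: 78699649/130526 ≈ 602.94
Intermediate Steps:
H = 32257 (H = 2 + 32255 = 32257)
o = 486 (o = 160 + 326 = 486)
Y(d, A) = -5*A/4 (Y(d, A) = -A*(12 - 7)/4 = -A*5/4 = -5*A/4)
F = -297448/65263 (F = -5 + (((57 - 1*(-281)) - 115806)/(32257 - 162783))/2 = -5 + (((57 + 281) - 115806)/(-130526))/2 = -5 + ((338 - 115806)*(-1/130526))/2 = -5 + (-115468*(-1/130526))/2 = -5 + (½)*(57734/65263) = -5 + 28867/65263 = -297448/65263 ≈ -4.5577)
F - Y(386, o) = -297448/65263 - (-5)*486/4 = -297448/65263 - 1*(-1215/2) = -297448/65263 + 1215/2 = 78699649/130526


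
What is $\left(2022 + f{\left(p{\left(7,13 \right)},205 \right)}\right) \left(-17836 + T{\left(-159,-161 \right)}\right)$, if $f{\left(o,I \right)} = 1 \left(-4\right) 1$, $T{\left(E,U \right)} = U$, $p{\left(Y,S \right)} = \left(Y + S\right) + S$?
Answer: $-36317946$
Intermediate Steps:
$p{\left(Y,S \right)} = Y + 2 S$ ($p{\left(Y,S \right)} = \left(S + Y\right) + S = Y + 2 S$)
$f{\left(o,I \right)} = -4$ ($f{\left(o,I \right)} = \left(-4\right) 1 = -4$)
$\left(2022 + f{\left(p{\left(7,13 \right)},205 \right)}\right) \left(-17836 + T{\left(-159,-161 \right)}\right) = \left(2022 - 4\right) \left(-17836 - 161\right) = 2018 \left(-17997\right) = -36317946$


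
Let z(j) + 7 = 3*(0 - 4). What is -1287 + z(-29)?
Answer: -1306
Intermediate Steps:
z(j) = -19 (z(j) = -7 + 3*(0 - 4) = -7 + 3*(-4) = -7 - 12 = -19)
-1287 + z(-29) = -1287 - 19 = -1306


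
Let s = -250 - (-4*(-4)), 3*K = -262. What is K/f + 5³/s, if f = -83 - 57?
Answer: 307/1995 ≈ 0.15388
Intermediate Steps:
f = -140
K = -262/3 (K = (⅓)*(-262) = -262/3 ≈ -87.333)
s = -266 (s = -250 - 16 = -266)
K/f + 5³/s = -262/3/(-140) + 5³/(-266) = -262/3*(-1/140) + 125*(-1/266) = 131/210 - 125/266 = 307/1995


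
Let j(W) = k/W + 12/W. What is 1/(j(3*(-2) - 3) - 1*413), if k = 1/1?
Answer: -9/3730 ≈ -0.0024129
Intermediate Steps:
k = 1
j(W) = 13/W (j(W) = 1/W + 12/W = 13/W)
1/(j(3*(-2) - 3) - 1*413) = 1/(13/(3*(-2) - 3) - 1*413) = 1/(13/(-6 - 3) - 413) = 1/(13/(-9) - 413) = 1/(13*(-1/9) - 413) = 1/(-13/9 - 413) = 1/(-3730/9) = -9/3730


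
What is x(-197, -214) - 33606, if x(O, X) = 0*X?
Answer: -33606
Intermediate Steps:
x(O, X) = 0
x(-197, -214) - 33606 = 0 - 33606 = -33606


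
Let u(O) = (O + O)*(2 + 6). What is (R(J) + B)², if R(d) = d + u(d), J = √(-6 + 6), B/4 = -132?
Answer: 278784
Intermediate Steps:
B = -528 (B = 4*(-132) = -528)
u(O) = 16*O (u(O) = (2*O)*8 = 16*O)
J = 0 (J = √0 = 0)
R(d) = 17*d (R(d) = d + 16*d = 17*d)
(R(J) + B)² = (17*0 - 528)² = (0 - 528)² = (-528)² = 278784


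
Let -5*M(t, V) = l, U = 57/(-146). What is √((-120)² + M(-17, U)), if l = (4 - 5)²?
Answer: √359995/5 ≈ 120.00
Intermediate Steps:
U = -57/146 (U = 57*(-1/146) = -57/146 ≈ -0.39041)
l = 1 (l = (-1)² = 1)
M(t, V) = -⅕ (M(t, V) = -⅕*1 = -⅕)
√((-120)² + M(-17, U)) = √((-120)² - ⅕) = √(14400 - ⅕) = √(71999/5) = √359995/5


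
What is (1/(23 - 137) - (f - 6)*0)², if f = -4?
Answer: 1/12996 ≈ 7.6947e-5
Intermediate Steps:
(1/(23 - 137) - (f - 6)*0)² = (1/(23 - 137) - (-4 - 6)*0)² = (1/(-114) - (-10)*0)² = (-1/114 - 1*0)² = (-1/114 + 0)² = (-1/114)² = 1/12996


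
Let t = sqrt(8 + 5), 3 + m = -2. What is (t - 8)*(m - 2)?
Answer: 56 - 7*sqrt(13) ≈ 30.761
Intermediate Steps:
m = -5 (m = -3 - 2 = -5)
t = sqrt(13) ≈ 3.6056
(t - 8)*(m - 2) = (sqrt(13) - 8)*(-5 - 2) = (-8 + sqrt(13))*(-7) = 56 - 7*sqrt(13)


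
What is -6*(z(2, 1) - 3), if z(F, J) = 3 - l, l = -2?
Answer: -12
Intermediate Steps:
z(F, J) = 5 (z(F, J) = 3 - 1*(-2) = 3 + 2 = 5)
-6*(z(2, 1) - 3) = -6*(5 - 3) = -6*2 = -12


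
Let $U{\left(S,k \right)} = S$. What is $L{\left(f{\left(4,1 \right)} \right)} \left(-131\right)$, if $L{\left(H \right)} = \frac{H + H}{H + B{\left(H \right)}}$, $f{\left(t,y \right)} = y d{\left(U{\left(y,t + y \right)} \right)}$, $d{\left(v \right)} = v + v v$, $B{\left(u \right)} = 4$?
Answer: $- \frac{262}{3} \approx -87.333$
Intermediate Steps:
$d{\left(v \right)} = v + v^{2}$
$f{\left(t,y \right)} = y^{2} \left(1 + y\right)$ ($f{\left(t,y \right)} = y y \left(1 + y\right) = y^{2} \left(1 + y\right)$)
$L{\left(H \right)} = \frac{2 H}{4 + H}$ ($L{\left(H \right)} = \frac{H + H}{H + 4} = \frac{2 H}{4 + H}$)
$L{\left(f{\left(4,1 \right)} \right)} \left(-131\right) = \frac{2 \cdot 1^{2} \left(1 + 1\right)}{4 + 1^{2} \left(1 + 1\right)} \left(-131\right) = \frac{2 \cdot 1 \cdot 2}{4 + 1 \cdot 2} \left(-131\right) = 2 \cdot 2 \frac{1}{4 + 2} \left(-131\right) = 2 \cdot 2 \cdot \frac{1}{6} \left(-131\right) = \frac{2}{3} \left(-131\right) = - \frac{262}{3}$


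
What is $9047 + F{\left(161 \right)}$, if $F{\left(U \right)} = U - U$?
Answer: $9047$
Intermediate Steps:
$F{\left(U \right)} = 0$
$9047 + F{\left(161 \right)} = 9047 + 0 = 9047$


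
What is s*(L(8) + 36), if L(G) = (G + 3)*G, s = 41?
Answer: 5084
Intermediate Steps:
L(G) = G*(3 + G) (L(G) = (3 + G)*G = G*(3 + G))
s*(L(8) + 36) = 41*(8*(3 + 8) + 36) = 41*(8*11 + 36) = 41*(88 + 36) = 41*124 = 5084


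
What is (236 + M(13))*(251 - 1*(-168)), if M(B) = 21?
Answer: 107683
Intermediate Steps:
(236 + M(13))*(251 - 1*(-168)) = (236 + 21)*(251 - 1*(-168)) = 257*(251 + 168) = 257*419 = 107683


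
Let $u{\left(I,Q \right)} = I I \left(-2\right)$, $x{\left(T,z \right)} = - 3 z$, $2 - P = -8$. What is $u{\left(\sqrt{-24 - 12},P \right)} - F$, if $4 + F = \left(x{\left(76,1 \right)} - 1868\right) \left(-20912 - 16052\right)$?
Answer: $-69159568$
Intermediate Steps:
$P = 10$ ($P = 2 - -8 = 2 + 8 = 10$)
$u{\left(I,Q \right)} = - 2 I^{2}$ ($u{\left(I,Q \right)} = I^{2} \left(-2\right) = - 2 I^{2}$)
$F = 69159640$ ($F = -4 + \left(\left(-3\right) 1 - 1868\right) \left(-20912 - 16052\right) = -4 + \left(-3 - 1868\right) \left(-36964\right) = -4 - -69159644 = -4 + 69159644 = 69159640$)
$u{\left(\sqrt{-24 - 12},P \right)} - F = - 2 \left(\sqrt{-24 - 12}\right)^{2} - 69159640 = - 2 \left(\sqrt{-36}\right)^{2} - 69159640 = - 2 \left(6 i\right)^{2} - 69159640 = \left(-2\right) \left(-36\right) - 69159640 = 72 - 69159640 = -69159568$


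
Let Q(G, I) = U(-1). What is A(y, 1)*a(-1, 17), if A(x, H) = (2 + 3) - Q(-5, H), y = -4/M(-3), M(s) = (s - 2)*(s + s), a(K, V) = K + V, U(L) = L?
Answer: 96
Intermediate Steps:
Q(G, I) = -1
M(s) = 2*s*(-2 + s) (M(s) = (-2 + s)*(2*s) = 2*s*(-2 + s))
y = -2/15 (y = -4*(-1/(6*(-2 - 3))) = -4/(2*(-3)*(-5)) = -4/30 = -4*1/30 = -2/15 ≈ -0.13333)
A(x, H) = 6 (A(x, H) = (2 + 3) - 1*(-1) = 5 + 1 = 6)
A(y, 1)*a(-1, 17) = 6*(-1 + 17) = 6*16 = 96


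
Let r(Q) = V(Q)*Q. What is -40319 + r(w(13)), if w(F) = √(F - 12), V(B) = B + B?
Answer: -40317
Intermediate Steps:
V(B) = 2*B
w(F) = √(-12 + F)
r(Q) = 2*Q² (r(Q) = (2*Q)*Q = 2*Q²)
-40319 + r(w(13)) = -40319 + 2*(√(-12 + 13))² = -40319 + 2*(√1)² = -40319 + 2*1² = -40319 + 2*1 = -40319 + 2 = -40317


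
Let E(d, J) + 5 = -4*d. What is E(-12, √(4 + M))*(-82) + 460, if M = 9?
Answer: -3066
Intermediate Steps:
E(d, J) = -5 - 4*d
E(-12, √(4 + M))*(-82) + 460 = (-5 - 4*(-12))*(-82) + 460 = (-5 + 48)*(-82) + 460 = 43*(-82) + 460 = -3526 + 460 = -3066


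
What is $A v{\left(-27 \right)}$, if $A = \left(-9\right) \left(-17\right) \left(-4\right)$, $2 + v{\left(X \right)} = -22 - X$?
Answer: $-1836$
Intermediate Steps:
$v{\left(X \right)} = -24 - X$ ($v{\left(X \right)} = -2 - \left(22 + X\right) = -24 - X$)
$A = -612$ ($A = 153 \left(-4\right) = -612$)
$A v{\left(-27 \right)} = - 612 \left(-24 - -27\right) = - 612 \left(-24 + 27\right) = \left(-612\right) 3 = -1836$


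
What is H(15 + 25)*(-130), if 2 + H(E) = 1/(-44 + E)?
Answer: 585/2 ≈ 292.50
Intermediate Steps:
H(E) = -2 + 1/(-44 + E)
H(15 + 25)*(-130) = ((89 - 2*(15 + 25))/(-44 + (15 + 25)))*(-130) = ((89 - 2*40)/(-44 + 40))*(-130) = ((89 - 80)/(-4))*(-130) = -¼*9*(-130) = -9/4*(-130) = 585/2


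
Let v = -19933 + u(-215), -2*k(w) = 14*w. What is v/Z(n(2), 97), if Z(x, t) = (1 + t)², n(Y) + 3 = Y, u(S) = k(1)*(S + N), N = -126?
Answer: -8773/4802 ≈ -1.8269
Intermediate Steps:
k(w) = -7*w
u(S) = 882 - 7*S (u(S) = (-7*1)*(S - 126) = -7*(-126 + S) = 882 - 7*S)
n(Y) = -3 + Y
v = -17546 (v = -19933 + (882 - 7*(-215)) = -19933 + (882 + 1505) = -19933 + 2387 = -17546)
v/Z(n(2), 97) = -17546/(1 + 97)² = -17546/(98²) = -17546/9604 = -17546*1/9604 = -8773/4802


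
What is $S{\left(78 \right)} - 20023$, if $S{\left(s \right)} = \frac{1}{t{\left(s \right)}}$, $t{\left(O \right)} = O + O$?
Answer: $- \frac{3123587}{156} \approx -20023.0$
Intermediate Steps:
$t{\left(O \right)} = 2 O$
$S{\left(s \right)} = \frac{1}{2 s}$
$S{\left(78 \right)} - 20023 = \frac{1}{2 \cdot 78} - 20023 = \frac{1}{2} \cdot \frac{1}{78} - 20023 = \frac{1}{156} - 20023 = - \frac{3123587}{156}$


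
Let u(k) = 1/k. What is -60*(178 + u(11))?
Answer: -117540/11 ≈ -10685.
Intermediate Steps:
u(k) = 1/k
-60*(178 + u(11)) = -60*(178 + 1/11) = -60*1959/11 = -117540/11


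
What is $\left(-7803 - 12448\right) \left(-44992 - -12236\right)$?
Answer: $663341756$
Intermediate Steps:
$\left(-7803 - 12448\right) \left(-44992 - -12236\right) = - 20251 \left(-44992 + 12236\right) = \left(-20251\right) \left(-32756\right) = 663341756$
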